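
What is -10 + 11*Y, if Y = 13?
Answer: 133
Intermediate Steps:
-10 + 11*Y = -10 + 11*13 = -10 + 143 = 133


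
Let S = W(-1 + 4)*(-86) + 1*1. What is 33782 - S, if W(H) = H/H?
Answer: 33867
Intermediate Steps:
W(H) = 1
S = -85 (S = 1*(-86) + 1*1 = -86 + 1 = -85)
33782 - S = 33782 - 1*(-85) = 33782 + 85 = 33867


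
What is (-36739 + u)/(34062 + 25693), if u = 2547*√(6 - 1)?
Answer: -36739/59755 + 2547*√5/59755 ≈ -0.51952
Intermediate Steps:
u = 2547*√5 ≈ 5695.3
(-36739 + u)/(34062 + 25693) = (-36739 + 2547*√5)/(34062 + 25693) = (-36739 + 2547*√5)/59755 = (-36739 + 2547*√5)*(1/59755) = -36739/59755 + 2547*√5/59755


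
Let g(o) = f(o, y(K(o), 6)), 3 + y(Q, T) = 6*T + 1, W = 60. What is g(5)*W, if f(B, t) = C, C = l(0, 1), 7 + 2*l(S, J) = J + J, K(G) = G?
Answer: -150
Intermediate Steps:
l(S, J) = -7/2 + J (l(S, J) = -7/2 + (J + J)/2 = -7/2 + (2*J)/2 = -7/2 + J)
y(Q, T) = -2 + 6*T (y(Q, T) = -3 + (6*T + 1) = -3 + (1 + 6*T) = -2 + 6*T)
C = -5/2 (C = -7/2 + 1 = -5/2 ≈ -2.5000)
f(B, t) = -5/2
g(o) = -5/2
g(5)*W = -5/2*60 = -150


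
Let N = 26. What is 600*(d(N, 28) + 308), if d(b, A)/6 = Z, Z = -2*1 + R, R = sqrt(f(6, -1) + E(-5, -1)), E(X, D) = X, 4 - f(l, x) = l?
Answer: 177600 + 3600*I*sqrt(7) ≈ 1.776e+5 + 9524.7*I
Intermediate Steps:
f(l, x) = 4 - l
R = I*sqrt(7) (R = sqrt((4 - 1*6) - 5) = sqrt((4 - 6) - 5) = sqrt(-2 - 5) = sqrt(-7) = I*sqrt(7) ≈ 2.6458*I)
Z = -2 + I*sqrt(7) (Z = -2*1 + I*sqrt(7) = -2 + I*sqrt(7) ≈ -2.0 + 2.6458*I)
d(b, A) = -12 + 6*I*sqrt(7) (d(b, A) = 6*(-2 + I*sqrt(7)) = -12 + 6*I*sqrt(7))
600*(d(N, 28) + 308) = 600*((-12 + 6*I*sqrt(7)) + 308) = 600*(296 + 6*I*sqrt(7)) = 177600 + 3600*I*sqrt(7)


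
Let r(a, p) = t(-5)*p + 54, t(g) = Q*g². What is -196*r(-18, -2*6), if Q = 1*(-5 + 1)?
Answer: -245784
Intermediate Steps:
Q = -4 (Q = 1*(-4) = -4)
t(g) = -4*g²
r(a, p) = 54 - 100*p (r(a, p) = (-4*(-5)²)*p + 54 = (-4*25)*p + 54 = -100*p + 54 = 54 - 100*p)
-196*r(-18, -2*6) = -196*(54 - (-200)*6) = -196*(54 - 100*(-12)) = -196*(54 + 1200) = -196*1254 = -245784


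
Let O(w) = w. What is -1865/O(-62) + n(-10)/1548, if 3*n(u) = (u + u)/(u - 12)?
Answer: 11909035/395901 ≈ 30.081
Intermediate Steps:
n(u) = 2*u/(3*(-12 + u)) (n(u) = ((u + u)/(u - 12))/3 = ((2*u)/(-12 + u))/3 = (2*u/(-12 + u))/3 = 2*u/(3*(-12 + u)))
-1865/O(-62) + n(-10)/1548 = -1865/(-62) + ((⅔)*(-10)/(-12 - 10))/1548 = -1865*(-1/62) + ((⅔)*(-10)/(-22))*(1/1548) = 1865/62 + ((⅔)*(-10)*(-1/22))*(1/1548) = 1865/62 + (10/33)*(1/1548) = 1865/62 + 5/25542 = 11909035/395901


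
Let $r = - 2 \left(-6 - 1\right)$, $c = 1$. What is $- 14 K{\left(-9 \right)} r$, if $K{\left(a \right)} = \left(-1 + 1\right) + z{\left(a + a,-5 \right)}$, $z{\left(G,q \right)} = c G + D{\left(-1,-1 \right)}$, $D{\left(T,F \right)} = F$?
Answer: $3724$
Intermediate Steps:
$z{\left(G,q \right)} = -1 + G$ ($z{\left(G,q \right)} = 1 G - 1 = G - 1 = -1 + G$)
$K{\left(a \right)} = -1 + 2 a$ ($K{\left(a \right)} = \left(-1 + 1\right) + \left(-1 + \left(a + a\right)\right) = 0 + \left(-1 + 2 a\right) = -1 + 2 a$)
$r = 14$ ($r = \left(-2\right) \left(-7\right) = 14$)
$- 14 K{\left(-9 \right)} r = - 14 \left(-1 + 2 \left(-9\right)\right) 14 = - 14 \left(-1 - 18\right) 14 = \left(-14\right) \left(-19\right) 14 = 266 \cdot 14 = 3724$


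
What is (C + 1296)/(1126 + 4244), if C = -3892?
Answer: -1298/2685 ≈ -0.48343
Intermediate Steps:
(C + 1296)/(1126 + 4244) = (-3892 + 1296)/(1126 + 4244) = -2596/5370 = -2596*1/5370 = -1298/2685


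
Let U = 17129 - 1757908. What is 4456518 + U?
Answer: 2715739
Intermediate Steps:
U = -1740779
4456518 + U = 4456518 - 1740779 = 2715739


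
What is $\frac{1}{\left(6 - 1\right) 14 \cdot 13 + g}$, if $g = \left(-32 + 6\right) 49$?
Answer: $- \frac{1}{364} \approx -0.0027473$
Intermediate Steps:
$g = -1274$ ($g = \left(-26\right) 49 = -1274$)
$\frac{1}{\left(6 - 1\right) 14 \cdot 13 + g} = \frac{1}{\left(6 - 1\right) 14 \cdot 13 - 1274} = \frac{1}{5 \cdot 14 \cdot 13 - 1274} = \frac{1}{70 \cdot 13 - 1274} = \frac{1}{910 - 1274} = \frac{1}{-364} = - \frac{1}{364}$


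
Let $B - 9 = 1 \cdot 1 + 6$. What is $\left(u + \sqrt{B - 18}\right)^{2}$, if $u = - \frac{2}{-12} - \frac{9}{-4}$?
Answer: $\frac{553}{144} + \frac{29 i \sqrt{2}}{6} \approx 3.8403 + 6.8354 i$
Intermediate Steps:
$B = 16$ ($B = 9 + \left(1 \cdot 1 + 6\right) = 9 + \left(1 + 6\right) = 9 + 7 = 16$)
$u = \frac{29}{12}$ ($u = \left(-2\right) \left(- \frac{1}{12}\right) - - \frac{9}{4} = \frac{1}{6} + \frac{9}{4} = \frac{29}{12} \approx 2.4167$)
$\left(u + \sqrt{B - 18}\right)^{2} = \left(\frac{29}{12} + \sqrt{16 - 18}\right)^{2} = \left(\frac{29}{12} + \sqrt{-2}\right)^{2} = \left(\frac{29}{12} + i \sqrt{2}\right)^{2}$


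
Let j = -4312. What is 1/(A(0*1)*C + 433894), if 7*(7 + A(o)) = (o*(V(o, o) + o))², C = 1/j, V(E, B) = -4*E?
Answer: 616/267278705 ≈ 2.3047e-6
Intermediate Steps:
C = -1/4312 (C = 1/(-4312) = -1/4312 ≈ -0.00023191)
A(o) = -7 + 9*o⁴/7 (A(o) = -7 + (o*(-4*o + o))²/7 = -7 + (o*(-3*o))²/7 = -7 + (-3*o²)²/7 = -7 + (9*o⁴)/7 = -7 + 9*o⁴/7)
1/(A(0*1)*C + 433894) = 1/((-7 + 9*(0*1)⁴/7)*(-1/4312) + 433894) = 1/((-7 + (9/7)*0⁴)*(-1/4312) + 433894) = 1/((-7 + (9/7)*0)*(-1/4312) + 433894) = 1/((-7 + 0)*(-1/4312) + 433894) = 1/(-7*(-1/4312) + 433894) = 1/(1/616 + 433894) = 1/(267278705/616) = 616/267278705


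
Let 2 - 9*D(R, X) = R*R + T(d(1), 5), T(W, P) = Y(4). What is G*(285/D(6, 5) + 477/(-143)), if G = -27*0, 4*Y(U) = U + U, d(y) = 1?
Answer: 0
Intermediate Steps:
Y(U) = U/2 (Y(U) = (U + U)/4 = (2*U)/4 = U/2)
T(W, P) = 2 (T(W, P) = (½)*4 = 2)
D(R, X) = -R²/9 (D(R, X) = 2/9 - (R*R + 2)/9 = 2/9 - (R² + 2)/9 = 2/9 - (2 + R²)/9 = 2/9 + (-2/9 - R²/9) = -R²/9)
G = 0
G*(285/D(6, 5) + 477/(-143)) = 0*(285/((-⅑*6²)) + 477/(-143)) = 0*(285/((-⅑*36)) + 477*(-1/143)) = 0*(285/(-4) - 477/143) = 0*(285*(-¼) - 477/143) = 0*(-285/4 - 477/143) = 0*(-42663/572) = 0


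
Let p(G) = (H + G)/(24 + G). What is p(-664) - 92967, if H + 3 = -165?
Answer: -929657/10 ≈ -92966.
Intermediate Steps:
H = -168 (H = -3 - 165 = -168)
p(G) = (-168 + G)/(24 + G)
p(-664) - 92967 = (-168 - 664)/(24 - 664) - 92967 = -832/(-640) - 92967 = -1/640*(-832) - 92967 = 13/10 - 92967 = -929657/10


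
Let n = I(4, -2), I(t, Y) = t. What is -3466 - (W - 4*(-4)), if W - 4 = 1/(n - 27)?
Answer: -80177/23 ≈ -3486.0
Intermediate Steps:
n = 4
W = 91/23 (W = 4 + 1/(4 - 27) = 4 + 1/(-23) = 4 - 1/23 = 91/23 ≈ 3.9565)
-3466 - (W - 4*(-4)) = -3466 - (91/23 - 4*(-4)) = -3466 - (91/23 + 16) = -3466 - 1*459/23 = -3466 - 459/23 = -80177/23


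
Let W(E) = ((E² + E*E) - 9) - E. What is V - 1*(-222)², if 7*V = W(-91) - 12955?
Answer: -48757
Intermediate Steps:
W(E) = -9 - E + 2*E² (W(E) = ((E² + E²) - 9) - E = (2*E² - 9) - E = (-9 + 2*E²) - E = -9 - E + 2*E²)
V = 527 (V = ((-9 - 1*(-91) + 2*(-91)²) - 12955)/7 = ((-9 + 91 + 2*8281) - 12955)/7 = ((-9 + 91 + 16562) - 12955)/7 = (16644 - 12955)/7 = (⅐)*3689 = 527)
V - 1*(-222)² = 527 - 1*(-222)² = 527 - 1*49284 = 527 - 49284 = -48757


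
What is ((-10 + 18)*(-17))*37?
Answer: -5032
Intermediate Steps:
((-10 + 18)*(-17))*37 = (8*(-17))*37 = -136*37 = -5032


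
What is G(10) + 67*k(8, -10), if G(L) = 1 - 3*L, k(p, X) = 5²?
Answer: 1646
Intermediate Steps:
k(p, X) = 25
G(10) + 67*k(8, -10) = (1 - 3*10) + 67*25 = (1 - 30) + 1675 = -29 + 1675 = 1646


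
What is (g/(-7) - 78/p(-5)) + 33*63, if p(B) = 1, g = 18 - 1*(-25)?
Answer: 13964/7 ≈ 1994.9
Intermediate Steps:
g = 43 (g = 18 + 25 = 43)
(g/(-7) - 78/p(-5)) + 33*63 = (43/(-7) - 78/1) + 33*63 = (43*(-1/7) - 78*1) + 2079 = (-43/7 - 78) + 2079 = -589/7 + 2079 = 13964/7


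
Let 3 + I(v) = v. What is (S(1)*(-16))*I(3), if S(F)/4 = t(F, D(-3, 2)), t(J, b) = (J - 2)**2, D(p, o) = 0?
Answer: 0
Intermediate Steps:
I(v) = -3 + v
t(J, b) = (-2 + J)**2
S(F) = 4*(-2 + F)**2
(S(1)*(-16))*I(3) = ((4*(-2 + 1)**2)*(-16))*(-3 + 3) = ((4*(-1)**2)*(-16))*0 = ((4*1)*(-16))*0 = (4*(-16))*0 = -64*0 = 0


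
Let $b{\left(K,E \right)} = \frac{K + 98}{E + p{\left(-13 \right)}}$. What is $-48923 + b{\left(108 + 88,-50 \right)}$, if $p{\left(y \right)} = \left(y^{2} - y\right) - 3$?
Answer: $- \frac{2103591}{43} \approx -48921.0$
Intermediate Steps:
$p{\left(y \right)} = -3 + y^{2} - y$
$b{\left(K,E \right)} = \frac{98 + K}{179 + E}$ ($b{\left(K,E \right)} = \frac{K + 98}{E - \left(-10 - 169\right)} = \frac{98 + K}{E + \left(-3 + 169 + 13\right)} = \frac{98 + K}{E + 179} = \frac{98 + K}{179 + E}$)
$-48923 + b{\left(108 + 88,-50 \right)} = -48923 + \frac{98 + \left(108 + 88\right)}{179 - 50} = -48923 + \frac{98 + 196}{129} = -48923 + \frac{1}{129} \cdot 294 = -48923 + \frac{98}{43} = - \frac{2103591}{43}$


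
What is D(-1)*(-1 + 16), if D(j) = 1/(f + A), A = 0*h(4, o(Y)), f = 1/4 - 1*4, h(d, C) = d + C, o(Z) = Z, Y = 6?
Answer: -4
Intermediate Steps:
h(d, C) = C + d
f = -15/4 (f = 1/4 - 4 = -15/4 ≈ -3.7500)
A = 0 (A = 0*(6 + 4) = 0*10 = 0)
D(j) = -4/15 (D(j) = 1/(-15/4 + 0) = 1/(-15/4) = -4/15)
D(-1)*(-1 + 16) = -4*(-1 + 16)/15 = -4/15*15 = -4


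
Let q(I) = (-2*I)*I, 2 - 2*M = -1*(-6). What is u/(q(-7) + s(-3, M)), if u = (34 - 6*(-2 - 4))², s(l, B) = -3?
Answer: -4900/101 ≈ -48.515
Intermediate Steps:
M = -2 (M = 1 - (-1)*(-6)/2 = 1 - ½*6 = 1 - 3 = -2)
u = 4900 (u = (34 - 6*(-6))² = (34 + 36)² = 70² = 4900)
q(I) = -2*I²
u/(q(-7) + s(-3, M)) = 4900/(-2*(-7)² - 3) = 4900/(-2*49 - 3) = 4900/(-98 - 3) = 4900/(-101) = 4900*(-1/101) = -4900/101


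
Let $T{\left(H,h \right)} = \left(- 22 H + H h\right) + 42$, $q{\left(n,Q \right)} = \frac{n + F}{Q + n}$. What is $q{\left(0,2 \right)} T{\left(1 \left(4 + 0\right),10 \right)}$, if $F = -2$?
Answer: $6$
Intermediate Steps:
$q{\left(n,Q \right)} = \frac{-2 + n}{Q + n}$ ($q{\left(n,Q \right)} = \frac{n - 2}{Q + n} = \frac{-2 + n}{Q + n}$)
$T{\left(H,h \right)} = 42 - 22 H + H h$
$q{\left(0,2 \right)} T{\left(1 \left(4 + 0\right),10 \right)} = \frac{-2 + 0}{2 + 0} \left(42 - 22 \cdot 1 \left(4 + 0\right) + 1 \left(4 + 0\right) 10\right) = \frac{1}{2} \left(-2\right) \left(42 - 22 \cdot 1 \cdot 4 + 1 \cdot 4 \cdot 10\right) = \frac{1}{2} \left(-2\right) \left(42 - 88 + 4 \cdot 10\right) = - (42 - 88 + 40) = \left(-1\right) \left(-6\right) = 6$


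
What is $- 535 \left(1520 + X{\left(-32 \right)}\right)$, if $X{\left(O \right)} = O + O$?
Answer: $-778960$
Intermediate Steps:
$X{\left(O \right)} = 2 O$
$- 535 \left(1520 + X{\left(-32 \right)}\right) = - 535 \left(1520 + 2 \left(-32\right)\right) = - 535 \left(1520 - 64\right) = \left(-535\right) 1456 = -778960$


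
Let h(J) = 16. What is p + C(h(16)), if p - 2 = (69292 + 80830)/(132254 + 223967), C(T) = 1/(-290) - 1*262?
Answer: -26815884241/103304090 ≈ -259.58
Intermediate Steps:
C(T) = -75981/290 (C(T) = -1/290 - 262 = -75981/290)
p = 862564/356221 (p = 2 + (69292 + 80830)/(132254 + 223967) = 2 + 150122/356221 = 862564/356221 ≈ 2.4214)
p + C(h(16)) = 862564/356221 - 75981/290 = -26815884241/103304090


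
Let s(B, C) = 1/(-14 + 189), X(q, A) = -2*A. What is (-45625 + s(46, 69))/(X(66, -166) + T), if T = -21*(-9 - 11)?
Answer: -3992187/65800 ≈ -60.672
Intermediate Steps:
T = 420 (T = -21*(-20) = 420)
s(B, C) = 1/175
(-45625 + s(46, 69))/(X(66, -166) + T) = (-45625 + 1/175)/(-2*(-166) + 420) = -7984374/(175*(332 + 420)) = -7984374/175/752 = -7984374/175*1/752 = -3992187/65800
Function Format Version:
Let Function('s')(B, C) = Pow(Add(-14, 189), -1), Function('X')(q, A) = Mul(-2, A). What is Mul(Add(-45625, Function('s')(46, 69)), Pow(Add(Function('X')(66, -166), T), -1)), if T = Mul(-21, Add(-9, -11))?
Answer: Rational(-3992187, 65800) ≈ -60.672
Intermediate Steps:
T = 420 (T = Mul(-21, -20) = 420)
Function('s')(B, C) = Rational(1, 175) (Function('s')(B, C) = Pow(175, -1) = Rational(1, 175))
Mul(Add(-45625, Function('s')(46, 69)), Pow(Add(Function('X')(66, -166), T), -1)) = Mul(Add(-45625, Rational(1, 175)), Pow(Add(Mul(-2, -166), 420), -1)) = Mul(Rational(-7984374, 175), Pow(Add(332, 420), -1)) = Mul(Rational(-7984374, 175), Pow(752, -1)) = Mul(Rational(-7984374, 175), Rational(1, 752)) = Rational(-3992187, 65800)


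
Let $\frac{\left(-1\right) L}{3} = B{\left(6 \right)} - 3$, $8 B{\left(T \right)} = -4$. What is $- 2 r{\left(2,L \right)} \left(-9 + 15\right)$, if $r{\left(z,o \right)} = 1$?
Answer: $-12$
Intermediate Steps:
$B{\left(T \right)} = - \frac{1}{2}$ ($B{\left(T \right)} = \frac{1}{8} \left(-4\right) = - \frac{1}{2}$)
$L = \frac{21}{2}$ ($L = - 3 \left(- \frac{1}{2} - 3\right) = \left(-3\right) \left(- \frac{7}{2}\right) = \frac{21}{2} \approx 10.5$)
$- 2 r{\left(2,L \right)} \left(-9 + 15\right) = - 2 \cdot 1 \left(-9 + 15\right) = - 2 \cdot 6 = \left(-1\right) 12 = -12$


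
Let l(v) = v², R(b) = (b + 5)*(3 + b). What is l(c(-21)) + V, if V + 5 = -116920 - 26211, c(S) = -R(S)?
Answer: -60192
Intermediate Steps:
R(b) = (3 + b)*(5 + b) (R(b) = (5 + b)*(3 + b) = (3 + b)*(5 + b))
c(S) = -15 - S² - 8*S (c(S) = -(15 + S² + 8*S) = -15 - S² - 8*S)
V = -143136 (V = -5 + (-116920 - 26211) = -5 - 143131 = -143136)
l(c(-21)) + V = (-15 - 1*(-21)² - 8*(-21))² - 143136 = (-15 - 1*441 + 168)² - 143136 = (-15 - 441 + 168)² - 143136 = (-288)² - 143136 = 82944 - 143136 = -60192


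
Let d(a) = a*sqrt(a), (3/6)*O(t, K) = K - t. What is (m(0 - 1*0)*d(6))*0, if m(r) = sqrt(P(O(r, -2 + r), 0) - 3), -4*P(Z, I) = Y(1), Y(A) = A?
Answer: 0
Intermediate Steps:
O(t, K) = -2*t + 2*K (O(t, K) = 2*(K - t) = -2*t + 2*K)
d(a) = a**(3/2)
P(Z, I) = -1/4 (P(Z, I) = -1/4*1 = -1/4)
m(r) = I*sqrt(13)/2 (m(r) = sqrt(-1/4 - 3) = sqrt(-13/4) = I*sqrt(13)/2)
(m(0 - 1*0)*d(6))*0 = ((I*sqrt(13)/2)*6**(3/2))*0 = ((I*sqrt(13)/2)*(6*sqrt(6)))*0 = (3*I*sqrt(78))*0 = 0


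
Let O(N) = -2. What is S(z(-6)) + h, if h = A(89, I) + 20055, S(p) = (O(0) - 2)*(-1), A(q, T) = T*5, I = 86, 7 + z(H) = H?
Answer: 20489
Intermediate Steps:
z(H) = -7 + H
A(q, T) = 5*T
S(p) = 4 (S(p) = (-2 - 2)*(-1) = -4*(-1) = 4)
h = 20485 (h = 5*86 + 20055 = 430 + 20055 = 20485)
S(z(-6)) + h = 4 + 20485 = 20489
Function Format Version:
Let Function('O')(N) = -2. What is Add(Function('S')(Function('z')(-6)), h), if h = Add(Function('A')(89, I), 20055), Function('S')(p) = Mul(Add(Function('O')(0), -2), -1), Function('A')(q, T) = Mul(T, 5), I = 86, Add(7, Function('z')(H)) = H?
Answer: 20489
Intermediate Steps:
Function('z')(H) = Add(-7, H)
Function('A')(q, T) = Mul(5, T)
Function('S')(p) = 4 (Function('S')(p) = Mul(Add(-2, -2), -1) = Mul(-4, -1) = 4)
h = 20485 (h = Add(Mul(5, 86), 20055) = Add(430, 20055) = 20485)
Add(Function('S')(Function('z')(-6)), h) = Add(4, 20485) = 20489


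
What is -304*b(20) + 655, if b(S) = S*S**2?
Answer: -2431345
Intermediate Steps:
b(S) = S**3
-304*b(20) + 655 = -304*20**3 + 655 = -304*8000 + 655 = -2432000 + 655 = -2431345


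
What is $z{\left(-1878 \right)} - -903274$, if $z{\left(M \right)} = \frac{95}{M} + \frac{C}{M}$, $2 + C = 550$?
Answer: $\frac{1696347929}{1878} \approx 9.0327 \cdot 10^{5}$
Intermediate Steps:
$C = 548$ ($C = -2 + 550 = 548$)
$z{\left(M \right)} = \frac{643}{M}$ ($z{\left(M \right)} = \frac{95}{M} + \frac{548}{M} = \frac{643}{M}$)
$z{\left(-1878 \right)} - -903274 = \frac{643}{-1878} - -903274 = 643 \left(- \frac{1}{1878}\right) + 903274 = - \frac{643}{1878} + 903274 = \frac{1696347929}{1878}$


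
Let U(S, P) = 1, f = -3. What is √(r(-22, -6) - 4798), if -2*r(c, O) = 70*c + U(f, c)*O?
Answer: 5*I*√161 ≈ 63.443*I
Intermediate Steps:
r(c, O) = -35*c - O/2 (r(c, O) = -(70*c + 1*O)/2 = -(70*c + O)/2 = -(O + 70*c)/2 = -35*c - O/2)
√(r(-22, -6) - 4798) = √((-35*(-22) - ½*(-6)) - 4798) = √((770 + 3) - 4798) = √(773 - 4798) = √(-4025) = 5*I*√161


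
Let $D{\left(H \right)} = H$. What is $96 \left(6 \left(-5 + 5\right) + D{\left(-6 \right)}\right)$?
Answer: $-576$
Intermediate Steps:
$96 \left(6 \left(-5 + 5\right) + D{\left(-6 \right)}\right) = 96 \left(6 \left(-5 + 5\right) - 6\right) = 96 \left(6 \cdot 0 - 6\right) = 96 \left(0 - 6\right) = 96 \left(-6\right) = -576$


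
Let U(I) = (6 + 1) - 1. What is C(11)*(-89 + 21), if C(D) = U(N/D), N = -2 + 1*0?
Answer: -408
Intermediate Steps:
N = -2 (N = -2 + 0 = -2)
U(I) = 6 (U(I) = 7 - 1 = 6)
C(D) = 6
C(11)*(-89 + 21) = 6*(-89 + 21) = 6*(-68) = -408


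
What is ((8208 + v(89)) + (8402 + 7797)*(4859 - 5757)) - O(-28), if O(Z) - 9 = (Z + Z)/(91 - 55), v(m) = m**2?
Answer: -130775224/9 ≈ -1.4531e+7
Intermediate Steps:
O(Z) = 9 + Z/18 (O(Z) = 9 + (Z + Z)/(91 - 55) = 9 + (2*Z)/36 = 9 + (2*Z)*(1/36) = 9 + Z/18)
((8208 + v(89)) + (8402 + 7797)*(4859 - 5757)) - O(-28) = ((8208 + 89**2) + (8402 + 7797)*(4859 - 5757)) - (9 + (1/18)*(-28)) = ((8208 + 7921) + 16199*(-898)) - (9 - 14/9) = (16129 - 14546702) - 1*67/9 = -14530573 - 67/9 = -130775224/9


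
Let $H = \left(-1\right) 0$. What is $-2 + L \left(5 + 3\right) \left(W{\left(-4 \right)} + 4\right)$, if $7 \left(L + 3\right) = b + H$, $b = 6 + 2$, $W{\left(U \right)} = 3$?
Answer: $-106$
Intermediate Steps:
$b = 8$
$H = 0$
$L = - \frac{13}{7}$ ($L = -3 + \frac{8 + 0}{7} = -3 + \frac{1}{7} \cdot 8 = -3 + \frac{8}{7} = - \frac{13}{7} \approx -1.8571$)
$-2 + L \left(5 + 3\right) \left(W{\left(-4 \right)} + 4\right) = -2 - \frac{13 \left(5 + 3\right) \left(3 + 4\right)}{7} = -2 - \frac{13 \cdot 8 \cdot 7}{7} = -2 - 104 = -106$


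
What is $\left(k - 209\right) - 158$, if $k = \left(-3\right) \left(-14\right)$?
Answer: $-325$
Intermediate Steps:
$k = 42$
$\left(k - 209\right) - 158 = \left(42 - 209\right) - 158 = -167 - 158 = -325$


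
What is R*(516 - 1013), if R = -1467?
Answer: 729099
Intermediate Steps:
R*(516 - 1013) = -1467*(516 - 1013) = -1467*(-497) = 729099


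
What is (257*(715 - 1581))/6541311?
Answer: -222562/6541311 ≈ -0.034024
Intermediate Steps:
(257*(715 - 1581))/6541311 = (257*(-866))*(1/6541311) = -222562*1/6541311 = -222562/6541311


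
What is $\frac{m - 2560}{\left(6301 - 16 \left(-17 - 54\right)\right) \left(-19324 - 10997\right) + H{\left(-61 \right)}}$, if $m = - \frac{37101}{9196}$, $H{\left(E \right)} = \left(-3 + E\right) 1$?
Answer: $\frac{23578861}{2073673547836} \approx 1.1371 \cdot 10^{-5}$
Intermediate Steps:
$H{\left(E \right)} = -3 + E$
$m = - \frac{37101}{9196}$ ($m = \left(-37101\right) \frac{1}{9196} = - \frac{37101}{9196} \approx -4.0345$)
$\frac{m - 2560}{\left(6301 - 16 \left(-17 - 54\right)\right) \left(-19324 - 10997\right) + H{\left(-61 \right)}} = \frac{- \frac{37101}{9196} - 2560}{\left(6301 - 16 \left(-17 - 54\right)\right) \left(-19324 - 10997\right) - 64} = - \frac{23578861}{9196 \left(\left(6301 - -1136\right) \left(-30321\right) - 64\right)} = - \frac{23578861}{9196 \left(\left(6301 + 1136\right) \left(-30321\right) - 64\right)} = - \frac{23578861}{9196 \left(7437 \left(-30321\right) - 64\right)} = - \frac{23578861}{9196 \left(-225497277 - 64\right)} = - \frac{23578861}{9196 \left(-225497341\right)} = \left(- \frac{23578861}{9196}\right) \left(- \frac{1}{225497341}\right) = \frac{23578861}{2073673547836}$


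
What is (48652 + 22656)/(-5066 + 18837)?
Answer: 71308/13771 ≈ 5.1781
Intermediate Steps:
(48652 + 22656)/(-5066 + 18837) = 71308/13771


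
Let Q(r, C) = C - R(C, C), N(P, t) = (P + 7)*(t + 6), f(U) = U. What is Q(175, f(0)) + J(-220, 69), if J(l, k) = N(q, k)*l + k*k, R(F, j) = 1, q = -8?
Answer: 21260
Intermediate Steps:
N(P, t) = (6 + t)*(7 + P) (N(P, t) = (7 + P)*(6 + t) = (6 + t)*(7 + P))
Q(r, C) = -1 + C (Q(r, C) = C - 1*1 = C - 1 = -1 + C)
J(l, k) = k² + l*(-6 - k) (J(l, k) = (42 + 6*(-8) + 7*k - 8*k)*l + k*k = (42 - 48 + 7*k - 8*k)*l + k² = (-6 - k)*l + k² = l*(-6 - k) + k² = k² + l*(-6 - k))
Q(175, f(0)) + J(-220, 69) = (-1 + 0) + (69² - 1*(-220)*(6 + 69)) = -1 + (4761 - 1*(-220)*75) = -1 + (4761 + 16500) = -1 + 21261 = 21260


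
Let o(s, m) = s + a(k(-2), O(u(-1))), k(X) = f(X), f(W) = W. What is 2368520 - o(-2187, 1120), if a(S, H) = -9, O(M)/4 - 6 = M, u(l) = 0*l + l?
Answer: 2370716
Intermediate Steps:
u(l) = l (u(l) = 0 + l = l)
k(X) = X
O(M) = 24 + 4*M
o(s, m) = -9 + s (o(s, m) = s - 9 = -9 + s)
2368520 - o(-2187, 1120) = 2368520 - (-9 - 2187) = 2368520 - 1*(-2196) = 2368520 + 2196 = 2370716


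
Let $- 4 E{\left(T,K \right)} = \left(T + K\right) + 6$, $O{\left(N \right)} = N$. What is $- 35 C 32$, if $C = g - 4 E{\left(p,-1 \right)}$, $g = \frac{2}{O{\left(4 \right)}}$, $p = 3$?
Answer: $-9520$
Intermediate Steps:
$E{\left(T,K \right)} = - \frac{3}{2} - \frac{K}{4} - \frac{T}{4}$ ($E{\left(T,K \right)} = - \frac{\left(T + K\right) + 6}{4} = - \frac{\left(K + T\right) + 6}{4} = - \frac{6 + K + T}{4} = - \frac{3}{2} - \frac{K}{4} - \frac{T}{4}$)
$g = \frac{1}{2}$ ($g = \frac{2}{4} = 2 \cdot \frac{1}{4} = \frac{1}{2} \approx 0.5$)
$C = \frac{17}{2}$ ($C = \frac{1}{2} - 4 \left(- \frac{3}{2} - - \frac{1}{4} - \frac{3}{4}\right) = \frac{1}{2} - 4 \left(- \frac{3}{2} + \frac{1}{4} - \frac{3}{4}\right) = \frac{1}{2} - -8 = \frac{1}{2} + 8 = \frac{17}{2} \approx 8.5$)
$- 35 C 32 = \left(-35\right) \frac{17}{2} \cdot 32 = \left(- \frac{595}{2}\right) 32 = -9520$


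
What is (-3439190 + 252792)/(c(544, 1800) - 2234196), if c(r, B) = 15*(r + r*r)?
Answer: -1593199/1106502 ≈ -1.4399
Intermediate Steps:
c(r, B) = 15*r + 15*r**2 (c(r, B) = 15*(r + r**2) = 15*r + 15*r**2)
(-3439190 + 252792)/(c(544, 1800) - 2234196) = (-3439190 + 252792)/(15*544*(1 + 544) - 2234196) = -3186398/(15*544*545 - 2234196) = -3186398/(4447200 - 2234196) = -3186398/2213004 = -3186398*1/2213004 = -1593199/1106502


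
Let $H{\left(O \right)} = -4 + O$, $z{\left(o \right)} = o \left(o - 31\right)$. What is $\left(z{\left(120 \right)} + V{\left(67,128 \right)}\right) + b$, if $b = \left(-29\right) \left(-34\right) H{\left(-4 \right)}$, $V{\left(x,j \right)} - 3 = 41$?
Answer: $2836$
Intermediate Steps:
$z{\left(o \right)} = o \left(-31 + o\right)$
$V{\left(x,j \right)} = 44$ ($V{\left(x,j \right)} = 3 + 41 = 44$)
$b = -7888$ ($b = \left(-29\right) \left(-34\right) \left(-4 - 4\right) = 986 \left(-8\right) = -7888$)
$\left(z{\left(120 \right)} + V{\left(67,128 \right)}\right) + b = \left(120 \left(-31 + 120\right) + 44\right) - 7888 = \left(120 \cdot 89 + 44\right) - 7888 = \left(10680 + 44\right) - 7888 = 10724 - 7888 = 2836$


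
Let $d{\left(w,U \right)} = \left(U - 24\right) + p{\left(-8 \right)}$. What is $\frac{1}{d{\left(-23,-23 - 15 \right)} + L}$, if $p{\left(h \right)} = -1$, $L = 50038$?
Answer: $\frac{1}{49975} \approx 2.001 \cdot 10^{-5}$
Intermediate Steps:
$d{\left(w,U \right)} = -25 + U$ ($d{\left(w,U \right)} = \left(U - 24\right) - 1 = \left(-24 + U\right) - 1 = -25 + U$)
$\frac{1}{d{\left(-23,-23 - 15 \right)} + L} = \frac{1}{\left(-25 - 38\right) + 50038} = \frac{1}{-63 + 50038} = \frac{1}{49975}$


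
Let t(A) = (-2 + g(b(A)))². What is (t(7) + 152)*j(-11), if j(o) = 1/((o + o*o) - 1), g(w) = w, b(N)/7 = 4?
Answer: 828/109 ≈ 7.5963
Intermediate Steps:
b(N) = 28 (b(N) = 7*4 = 28)
t(A) = 676 (t(A) = (-2 + 28)² = 26² = 676)
j(o) = 1/(-1 + o + o²) (j(o) = 1/((o + o²) - 1) = 1/(-1 + o + o²))
(t(7) + 152)*j(-11) = (676 + 152)/(-1 - 11 + (-11)²) = 828/(-1 - 11 + 121) = 828/109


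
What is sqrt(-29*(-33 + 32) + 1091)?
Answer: 4*sqrt(70) ≈ 33.466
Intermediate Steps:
sqrt(-29*(-33 + 32) + 1091) = sqrt(-29*(-1) + 1091) = sqrt(29 + 1091) = sqrt(1120) = 4*sqrt(70)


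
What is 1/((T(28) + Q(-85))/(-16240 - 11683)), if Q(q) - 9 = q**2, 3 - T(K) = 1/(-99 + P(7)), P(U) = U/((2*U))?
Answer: -5500831/1425691 ≈ -3.8584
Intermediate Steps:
P(U) = 1/2 (P(U) = U*(1/(2*U)) = 1/2)
T(K) = 593/197 (T(K) = 3 - 1/(-99 + 1/2) = 3 - 1/(-197/2) = 3 - 1*(-2/197) = 3 + 2/197 = 593/197)
Q(q) = 9 + q**2
1/((T(28) + Q(-85))/(-16240 - 11683)) = 1/((593/197 + (9 + (-85)**2))/(-16240 - 11683)) = 1/((593/197 + (9 + 7225))/(-27923)) = 1/((593/197 + 7234)*(-1/27923)) = 1/((1425691/197)*(-1/27923)) = 1/(-1425691/5500831) = -5500831/1425691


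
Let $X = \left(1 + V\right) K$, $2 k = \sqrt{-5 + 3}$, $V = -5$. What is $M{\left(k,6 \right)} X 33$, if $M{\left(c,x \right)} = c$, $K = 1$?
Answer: $- 66 i \sqrt{2} \approx - 93.338 i$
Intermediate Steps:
$k = \frac{i \sqrt{2}}{2}$ ($k = \frac{\sqrt{-5 + 3}}{2} = \frac{\sqrt{-2}}{2} = \frac{i \sqrt{2}}{2} \approx 0.70711 i$)
$X = -4$ ($X = \left(1 - 5\right) 1 = \left(-4\right) 1 = -4$)
$M{\left(k,6 \right)} X 33 = \frac{i \sqrt{2}}{2} \left(-4\right) 33 = - 2 i \sqrt{2} \cdot 33 = - 66 i \sqrt{2}$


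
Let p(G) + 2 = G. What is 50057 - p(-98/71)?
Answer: 3554287/71 ≈ 50060.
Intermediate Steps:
p(G) = -2 + G
50057 - p(-98/71) = 50057 - (-2 - 98/71) = 50057 - 1*(-240/71) = 50057 + 240/71 = 3554287/71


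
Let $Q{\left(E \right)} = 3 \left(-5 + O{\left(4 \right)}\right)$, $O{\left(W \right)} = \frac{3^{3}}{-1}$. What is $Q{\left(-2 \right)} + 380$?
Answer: $284$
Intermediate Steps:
$O{\left(W \right)} = -27$ ($O{\left(W \right)} = 27 \left(-1\right) = -27$)
$Q{\left(E \right)} = -96$ ($Q{\left(E \right)} = 3 \left(-5 - 27\right) = 3 \left(-32\right) = -96$)
$Q{\left(-2 \right)} + 380 = -96 + 380 = 284$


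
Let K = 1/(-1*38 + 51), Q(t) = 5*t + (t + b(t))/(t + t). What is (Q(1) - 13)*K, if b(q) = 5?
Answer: -5/13 ≈ -0.38462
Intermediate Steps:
Q(t) = 5*t + (5 + t)/(2*t) (Q(t) = 5*t + (t + 5)/(t + t) = 5*t + (5 + t)/((2*t)) = 5*t + (5 + t)*(1/(2*t)) = 5*t + (5 + t)/(2*t))
K = 1/13 (K = 1/(-38 + 51) = 1/13 ≈ 0.076923)
(Q(1) - 13)*K = ((½)*(5 + 1*(1 + 10*1))/1 - 13)*(1/13) = ((½)*1*(5 + 1*(1 + 10)) - 13)*(1/13) = ((½)*1*(5 + 1*11) - 13)*(1/13) = ((½)*1*(5 + 11) - 13)*(1/13) = ((½)*1*16 - 13)*(1/13) = (8 - 13)*(1/13) = -5*1/13 = -5/13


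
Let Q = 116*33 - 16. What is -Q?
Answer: -3812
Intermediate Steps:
Q = 3812 (Q = 3828 - 16 = 3812)
-Q = -1*3812 = -3812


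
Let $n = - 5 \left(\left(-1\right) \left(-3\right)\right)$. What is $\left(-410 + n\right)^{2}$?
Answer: $180625$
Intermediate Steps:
$n = -15$ ($n = \left(-5\right) 3 = -15$)
$\left(-410 + n\right)^{2} = \left(-410 - 15\right)^{2} = \left(-425\right)^{2} = 180625$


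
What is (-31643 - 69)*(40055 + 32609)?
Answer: -2304320768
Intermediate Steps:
(-31643 - 69)*(40055 + 32609) = -31712*72664 = -2304320768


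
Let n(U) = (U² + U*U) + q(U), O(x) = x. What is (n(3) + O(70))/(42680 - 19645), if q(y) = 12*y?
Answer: 124/23035 ≈ 0.0053831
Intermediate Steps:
n(U) = 2*U² + 12*U (n(U) = (U² + U*U) + 12*U = (U² + U²) + 12*U = 2*U² + 12*U)
(n(3) + O(70))/(42680 - 19645) = (2*3*(6 + 3) + 70)/(42680 - 19645) = (2*3*9 + 70)/23035 = (54 + 70)*(1/23035) = 124*(1/23035) = 124/23035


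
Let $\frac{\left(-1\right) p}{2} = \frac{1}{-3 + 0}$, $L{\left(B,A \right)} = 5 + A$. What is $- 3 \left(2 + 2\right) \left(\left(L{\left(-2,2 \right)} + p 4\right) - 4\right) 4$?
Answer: $-272$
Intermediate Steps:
$p = \frac{2}{3}$ ($p = - \frac{2}{-3 + 0} = - \frac{2}{-3} = \left(-2\right) \left(- \frac{1}{3}\right) = \frac{2}{3} \approx 0.66667$)
$- 3 \left(2 + 2\right) \left(\left(L{\left(-2,2 \right)} + p 4\right) - 4\right) 4 = - 3 \left(2 + 2\right) \left(\left(\left(5 + 2\right) + \frac{2}{3} \cdot 4\right) - 4\right) 4 = - 3 \cdot 4 \left(\left(7 + \frac{8}{3}\right) - 4\right) 4 = - 3 \cdot 4 \left(\frac{29}{3} - 4\right) 4 = - 3 \cdot 4 \cdot \frac{17}{3} \cdot 4 = \left(-3\right) \frac{68}{3} \cdot 4 = \left(-68\right) 4 = -272$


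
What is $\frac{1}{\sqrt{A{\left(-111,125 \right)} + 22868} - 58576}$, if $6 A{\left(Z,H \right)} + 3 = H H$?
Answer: $- \frac{175728}{10293366913} - \frac{\sqrt{229245}}{10293366913} \approx -1.7118 \cdot 10^{-5}$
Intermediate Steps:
$A{\left(Z,H \right)} = - \frac{1}{2} + \frac{H^{2}}{6}$ ($A{\left(Z,H \right)} = - \frac{1}{2} + \frac{H H}{6} = - \frac{1}{2} + \frac{H^{2}}{6}$)
$\frac{1}{\sqrt{A{\left(-111,125 \right)} + 22868} - 58576} = \frac{1}{\sqrt{\left(- \frac{1}{2} + \frac{125^{2}}{6}\right) + 22868} - 58576} = \frac{1}{\sqrt{\left(- \frac{1}{2} + \frac{1}{6} \cdot 15625\right) + 22868} - 58576} = \frac{1}{\sqrt{\left(- \frac{1}{2} + \frac{15625}{6}\right) + 22868} - 58576} = \frac{1}{\sqrt{\frac{7811}{3} + 22868} - 58576} = \frac{1}{\sqrt{\frac{76415}{3}} - 58576} = \frac{1}{\frac{\sqrt{229245}}{3} - 58576} = \frac{1}{-58576 + \frac{\sqrt{229245}}{3}}$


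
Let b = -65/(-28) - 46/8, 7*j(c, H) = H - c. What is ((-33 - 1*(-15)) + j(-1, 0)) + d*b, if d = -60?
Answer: 1315/7 ≈ 187.86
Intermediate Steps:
j(c, H) = -c/7 + H/7 (j(c, H) = (H - c)/7 = -c/7 + H/7)
b = -24/7 (b = -65*(-1/28) - 46*1/8 = 65/28 - 23/4 = -24/7 ≈ -3.4286)
((-33 - 1*(-15)) + j(-1, 0)) + d*b = ((-33 - 1*(-15)) + (-1/7*(-1) + (1/7)*0)) - 60*(-24/7) = ((-33 + 15) + (1/7 + 0)) + 1440/7 = (-18 + 1/7) + 1440/7 = -125/7 + 1440/7 = 1315/7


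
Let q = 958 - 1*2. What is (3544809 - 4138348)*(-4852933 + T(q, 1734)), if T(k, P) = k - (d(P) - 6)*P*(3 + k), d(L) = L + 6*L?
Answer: 11977158552076691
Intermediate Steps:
d(L) = 7*L
q = 956 (q = 958 - 2 = 956)
T(k, P) = k - P*(-6 + 7*P)*(3 + k) (T(k, P) = k - (7*P - 6)*P*(3 + k) = k - (-6 + 7*P)*P*(3 + k) = k - P*(-6 + 7*P)*(3 + k))
(3544809 - 4138348)*(-4852933 + T(q, 1734)) = (3544809 - 4138348)*(-4852933 + (956 - 21*1734² + 18*1734 - 7*956*1734² + 6*1734*956)) = -593539*(-4852933 + (956 - 21*3006756 + 31212 - 7*956*3006756 + 9946224)) = -593539*(-4852933 + (956 - 63141876 + 31212 - 20121211152 + 9946224)) = -593539*(-4852933 - 20174374636) = -593539*(-20179227569) = 11977158552076691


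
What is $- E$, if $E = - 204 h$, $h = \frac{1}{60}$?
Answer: $\frac{17}{5} \approx 3.4$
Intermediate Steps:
$h = \frac{1}{60} \approx 0.016667$
$E = - \frac{17}{5}$ ($E = \left(-204\right) \frac{1}{60} = - \frac{17}{5} \approx -3.4$)
$- E = \left(-1\right) \left(- \frac{17}{5}\right) = \frac{17}{5}$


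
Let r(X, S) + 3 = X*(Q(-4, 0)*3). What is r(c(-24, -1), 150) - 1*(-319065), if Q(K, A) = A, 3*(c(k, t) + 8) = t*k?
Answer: 319062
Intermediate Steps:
c(k, t) = -8 + k*t/3 (c(k, t) = -8 + (t*k)/3 = -8 + (k*t)/3 = -8 + k*t/3)
r(X, S) = -3 (r(X, S) = -3 + X*(0*3) = -3 + X*0 = -3 + 0 = -3)
r(c(-24, -1), 150) - 1*(-319065) = -3 - 1*(-319065) = -3 + 319065 = 319062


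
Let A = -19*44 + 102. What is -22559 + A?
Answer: -23293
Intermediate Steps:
A = -734 (A = -836 + 102 = -734)
-22559 + A = -22559 - 734 = -23293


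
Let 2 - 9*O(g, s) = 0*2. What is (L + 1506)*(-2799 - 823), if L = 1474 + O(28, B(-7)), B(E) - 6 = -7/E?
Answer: -97149284/9 ≈ -1.0794e+7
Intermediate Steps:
B(E) = 6 - 7/E
O(g, s) = 2/9 (O(g, s) = 2/9 - 0*2 = 2/9 - ⅑*0 = 2/9 + 0 = 2/9)
L = 13268/9 (L = 1474 + 2/9 = 13268/9 ≈ 1474.2)
(L + 1506)*(-2799 - 823) = (13268/9 + 1506)*(-2799 - 823) = (26822/9)*(-3622) = -97149284/9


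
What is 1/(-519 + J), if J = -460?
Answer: -1/979 ≈ -0.0010215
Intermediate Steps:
1/(-519 + J) = 1/(-519 - 460) = 1/(-979) = -1/979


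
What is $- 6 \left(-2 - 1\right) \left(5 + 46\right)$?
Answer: $918$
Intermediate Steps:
$- 6 \left(-2 - 1\right) \left(5 + 46\right) = \left(-6\right) \left(-3\right) 51 = 18 \cdot 51 = 918$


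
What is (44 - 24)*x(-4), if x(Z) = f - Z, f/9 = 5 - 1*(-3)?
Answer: 1520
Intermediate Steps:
f = 72 (f = 9*(5 - 1*(-3)) = 9*(5 + 3) = 9*8 = 72)
x(Z) = 72 - Z
(44 - 24)*x(-4) = (44 - 24)*(72 - 1*(-4)) = 20*(72 + 4) = 20*76 = 1520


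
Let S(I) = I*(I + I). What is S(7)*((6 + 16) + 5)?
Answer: 2646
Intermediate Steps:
S(I) = 2*I**2 (S(I) = I*(2*I) = 2*I**2)
S(7)*((6 + 16) + 5) = (2*7**2)*((6 + 16) + 5) = (2*49)*(22 + 5) = 98*27 = 2646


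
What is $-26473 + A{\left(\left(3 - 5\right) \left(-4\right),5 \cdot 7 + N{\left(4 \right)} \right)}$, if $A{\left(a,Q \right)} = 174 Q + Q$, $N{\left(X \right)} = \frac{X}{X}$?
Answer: $-20173$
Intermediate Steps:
$N{\left(X \right)} = 1$
$A{\left(a,Q \right)} = 175 Q$
$-26473 + A{\left(\left(3 - 5\right) \left(-4\right),5 \cdot 7 + N{\left(4 \right)} \right)} = -26473 + 175 \left(5 \cdot 7 + 1\right) = -26473 + 175 \left(35 + 1\right) = -26473 + 175 \cdot 36 = -26473 + 6300 = -20173$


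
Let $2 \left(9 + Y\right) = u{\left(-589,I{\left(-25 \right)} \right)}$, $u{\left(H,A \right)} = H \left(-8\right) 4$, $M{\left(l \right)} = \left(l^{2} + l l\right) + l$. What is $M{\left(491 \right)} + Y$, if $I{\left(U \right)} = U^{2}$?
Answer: $492068$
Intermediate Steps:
$M{\left(l \right)} = l + 2 l^{2}$ ($M{\left(l \right)} = \left(l^{2} + l^{2}\right) + l = 2 l^{2} + l = l + 2 l^{2}$)
$u{\left(H,A \right)} = - 32 H$ ($u{\left(H,A \right)} = - 8 H 4 = - 32 H$)
$Y = 9415$ ($Y = -9 + \frac{\left(-32\right) \left(-589\right)}{2} = -9 + \frac{1}{2} \cdot 18848 = -9 + 9424 = 9415$)
$M{\left(491 \right)} + Y = 491 \left(1 + 2 \cdot 491\right) + 9415 = 491 \left(1 + 982\right) + 9415 = 491 \cdot 983 + 9415 = 482653 + 9415 = 492068$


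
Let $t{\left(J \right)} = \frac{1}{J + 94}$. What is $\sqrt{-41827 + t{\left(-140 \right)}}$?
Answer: $\frac{i \sqrt{88505978}}{46} \approx 204.52 i$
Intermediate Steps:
$t{\left(J \right)} = \frac{1}{94 + J}$
$\sqrt{-41827 + t{\left(-140 \right)}} = \sqrt{-41827 + \frac{1}{94 - 140}} = \sqrt{-41827 + \frac{1}{-46}} = \sqrt{-41827 - \frac{1}{46}} = \sqrt{- \frac{1924043}{46}} = \frac{i \sqrt{88505978}}{46}$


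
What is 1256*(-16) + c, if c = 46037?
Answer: 25941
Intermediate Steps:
1256*(-16) + c = 1256*(-16) + 46037 = -20096 + 46037 = 25941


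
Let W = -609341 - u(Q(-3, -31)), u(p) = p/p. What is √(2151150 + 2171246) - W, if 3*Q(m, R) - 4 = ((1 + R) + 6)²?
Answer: 609342 + 2*√1080599 ≈ 6.1142e+5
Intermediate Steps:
Q(m, R) = 4/3 + (7 + R)²/3 (Q(m, R) = 4/3 + ((1 + R) + 6)²/3 = 4/3 + (7 + R)²/3)
u(p) = 1
W = -609342 (W = -609341 - 1*1 = -609341 - 1 = -609342)
√(2151150 + 2171246) - W = √(2151150 + 2171246) - 1*(-609342) = √4322396 + 609342 = 2*√1080599 + 609342 = 609342 + 2*√1080599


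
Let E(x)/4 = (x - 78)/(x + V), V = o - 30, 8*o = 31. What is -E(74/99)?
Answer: -244736/20099 ≈ -12.177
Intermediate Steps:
o = 31/8 (o = (⅛)*31 = 31/8 ≈ 3.8750)
V = -209/8 (V = 31/8 - 30 = -209/8 ≈ -26.125)
E(x) = 4*(-78 + x)/(-209/8 + x) (E(x) = 4*((x - 78)/(x - 209/8)) = 4*((-78 + x)/(-209/8 + x)) = 4*(-78 + x)/(-209/8 + x))
-E(74/99) = -32*(-78 + 74/99)/(-209 + 8*(74/99)) = -32*(-7648)/((-209 + 592/99)*99) = -32*(-7648)/((-20099/99)*99) = -32*(-99)*(-7648)/(20099*99) = -1*244736/20099 = -244736/20099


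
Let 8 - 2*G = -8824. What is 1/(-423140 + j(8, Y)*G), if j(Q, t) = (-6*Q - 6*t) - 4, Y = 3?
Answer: -1/732260 ≈ -1.3656e-6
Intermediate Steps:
j(Q, t) = -4 - 6*Q - 6*t
G = 4416 (G = 4 - ½*(-8824) = 4 + 4412 = 4416)
1/(-423140 + j(8, Y)*G) = 1/(-423140 + (-4 - 6*8 - 6*3)*4416) = 1/(-423140 + (-4 - 48 - 18)*4416) = 1/(-423140 - 70*4416) = 1/(-423140 - 309120) = 1/(-732260) = -1/732260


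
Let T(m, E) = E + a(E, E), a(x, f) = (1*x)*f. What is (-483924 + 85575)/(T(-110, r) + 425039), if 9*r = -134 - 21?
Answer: -32266269/34450789 ≈ -0.93659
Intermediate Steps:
r = -155/9 (r = (-134 - 21)/9 = (⅑)*(-155) = -155/9 ≈ -17.222)
a(x, f) = f*x (a(x, f) = x*f = f*x)
T(m, E) = E + E² (T(m, E) = E + E*E = E + E²)
(-483924 + 85575)/(T(-110, r) + 425039) = (-483924 + 85575)/(-155*(1 - 155/9)/9 + 425039) = -398349/(-155/9*(-146/9) + 425039) = -398349/(22630/81 + 425039) = -398349/34450789/81 = -398349*81/34450789 = -32266269/34450789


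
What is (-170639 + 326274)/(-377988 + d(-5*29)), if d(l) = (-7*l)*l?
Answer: -155635/525163 ≈ -0.29636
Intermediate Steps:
d(l) = -7*l²
(-170639 + 326274)/(-377988 + d(-5*29)) = (-170639 + 326274)/(-377988 - 7*(-5*29)²) = 155635/(-377988 - 7*(-145)²) = 155635/(-377988 - 7*21025) = 155635/(-377988 - 147175) = 155635/(-525163) = 155635*(-1/525163) = -155635/525163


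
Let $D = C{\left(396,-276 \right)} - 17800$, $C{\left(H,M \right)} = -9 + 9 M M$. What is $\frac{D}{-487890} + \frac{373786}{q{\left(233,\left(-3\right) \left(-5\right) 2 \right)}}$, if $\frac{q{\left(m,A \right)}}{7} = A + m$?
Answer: $\frac{5175345079}{25663014} \approx 201.67$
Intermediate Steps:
$C{\left(H,M \right)} = -9 + 9 M^{2}$
$q{\left(m,A \right)} = 7 A + 7 m$ ($q{\left(m,A \right)} = 7 \left(A + m\right) = 7 A + 7 m$)
$D = 667775$ ($D = \left(-9 + 9 \left(-276\right)^{2}\right) - 17800 = \left(-9 + 9 \cdot 76176\right) - 17800 = \left(-9 + 685584\right) - 17800 = 685575 - 17800 = 667775$)
$\frac{D}{-487890} + \frac{373786}{q{\left(233,\left(-3\right) \left(-5\right) 2 \right)}} = \frac{667775}{-487890} + \frac{373786}{7 \left(-3\right) \left(-5\right) 2 + 7 \cdot 233} = 667775 \left(- \frac{1}{487890}\right) + \frac{373786}{7 \cdot 15 \cdot 2 + 1631} = - \frac{133555}{97578} + \frac{373786}{7 \cdot 30 + 1631} = - \frac{133555}{97578} + \frac{373786}{210 + 1631} = - \frac{133555}{97578} + \frac{373786}{1841} = - \frac{133555}{97578} + 373786 \cdot \frac{1}{1841} = - \frac{133555}{97578} + \frac{53398}{263} = \frac{5175345079}{25663014}$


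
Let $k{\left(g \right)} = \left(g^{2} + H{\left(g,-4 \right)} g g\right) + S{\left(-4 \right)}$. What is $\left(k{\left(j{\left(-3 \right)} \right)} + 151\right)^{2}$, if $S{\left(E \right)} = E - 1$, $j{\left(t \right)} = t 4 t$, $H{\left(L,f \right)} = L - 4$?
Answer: $1841611396$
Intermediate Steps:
$H{\left(L,f \right)} = -4 + L$
$j{\left(t \right)} = 4 t^{2}$ ($j{\left(t \right)} = 4 t t = 4 t^{2}$)
$S{\left(E \right)} = -1 + E$
$k{\left(g \right)} = -5 + g^{2} + g^{2} \left(-4 + g\right)$ ($k{\left(g \right)} = \left(g^{2} + \left(-4 + g\right) g g\right) - 5 = \left(g^{2} + g \left(-4 + g\right) g\right) - 5 = \left(g^{2} + g^{2} \left(-4 + g\right)\right) - 5 = -5 + g^{2} + g^{2} \left(-4 + g\right)$)
$\left(k{\left(j{\left(-3 \right)} \right)} + 151\right)^{2} = \left(\left(-5 + \left(4 \left(-3\right)^{2}\right)^{3} - 3 \left(4 \left(-3\right)^{2}\right)^{2}\right) + 151\right)^{2} = \left(\left(-5 + \left(4 \cdot 9\right)^{3} - 3 \left(4 \cdot 9\right)^{2}\right) + 151\right)^{2} = \left(\left(-5 + 36^{3} - 3 \cdot 36^{2}\right) + 151\right)^{2} = \left(\left(-5 + 46656 - 3888\right) + 151\right)^{2} = \left(42763 + 151\right)^{2} = 42914^{2} = 1841611396$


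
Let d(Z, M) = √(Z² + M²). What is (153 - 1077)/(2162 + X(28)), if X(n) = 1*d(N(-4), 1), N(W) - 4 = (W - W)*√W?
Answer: -1997688/4674227 + 924*√17/4674227 ≈ -0.42657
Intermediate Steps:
N(W) = 4 (N(W) = 4 + (W - W)*√W = 4 + 0*√W = 4 + 0 = 4)
d(Z, M) = √(M² + Z²)
X(n) = √17 (X(n) = 1*√(1² + 4²) = 1*√(1 + 16) = 1*√17 = √17)
(153 - 1077)/(2162 + X(28)) = (153 - 1077)/(2162 + √17) = -924/(2162 + √17)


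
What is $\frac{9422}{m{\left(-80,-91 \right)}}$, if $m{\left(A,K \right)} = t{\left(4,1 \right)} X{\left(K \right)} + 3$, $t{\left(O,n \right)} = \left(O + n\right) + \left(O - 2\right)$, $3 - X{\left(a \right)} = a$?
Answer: $\frac{9422}{661} \approx 14.254$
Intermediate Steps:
$X{\left(a \right)} = 3 - a$
$t{\left(O,n \right)} = -2 + n + 2 O$ ($t{\left(O,n \right)} = \left(O + n\right) + \left(O - 2\right) = \left(O + n\right) + \left(-2 + O\right) = -2 + n + 2 O$)
$m{\left(A,K \right)} = 24 - 7 K$ ($m{\left(A,K \right)} = \left(-2 + 1 + 2 \cdot 4\right) \left(3 - K\right) + 3 = \left(-2 + 1 + 8\right) \left(3 - K\right) + 3 = 7 \left(3 - K\right) + 3 = \left(21 - 7 K\right) + 3 = 24 - 7 K$)
$\frac{9422}{m{\left(-80,-91 \right)}} = \frac{9422}{24 - -637} = \frac{9422}{24 + 637} = \frac{9422}{661}$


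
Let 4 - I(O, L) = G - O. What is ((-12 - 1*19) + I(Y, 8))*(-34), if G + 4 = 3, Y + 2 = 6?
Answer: 748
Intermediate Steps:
Y = 4 (Y = -2 + 6 = 4)
G = -1 (G = -4 + 3 = -1)
I(O, L) = 5 + O (I(O, L) = 4 - (-1 - O) = 4 + (1 + O) = 5 + O)
((-12 - 1*19) + I(Y, 8))*(-34) = ((-12 - 1*19) + (5 + 4))*(-34) = ((-12 - 19) + 9)*(-34) = (-31 + 9)*(-34) = -22*(-34) = 748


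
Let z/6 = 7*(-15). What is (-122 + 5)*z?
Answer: 73710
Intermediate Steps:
z = -630 (z = 6*(7*(-15)) = 6*(-105) = -630)
(-122 + 5)*z = (-122 + 5)*(-630) = -117*(-630) = 73710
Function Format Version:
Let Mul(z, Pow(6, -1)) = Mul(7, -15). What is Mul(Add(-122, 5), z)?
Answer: 73710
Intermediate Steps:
z = -630 (z = Mul(6, Mul(7, -15)) = Mul(6, -105) = -630)
Mul(Add(-122, 5), z) = Mul(Add(-122, 5), -630) = Mul(-117, -630) = 73710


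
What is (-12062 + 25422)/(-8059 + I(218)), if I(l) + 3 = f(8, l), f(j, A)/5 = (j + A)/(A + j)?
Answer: -13360/8057 ≈ -1.6582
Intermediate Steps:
f(j, A) = 5 (f(j, A) = 5*((j + A)/(A + j)) = 5*((A + j)/(A + j)) = 5*1 = 5)
I(l) = 2 (I(l) = -3 + 5 = 2)
(-12062 + 25422)/(-8059 + I(218)) = (-12062 + 25422)/(-8059 + 2) = 13360/(-8057) = 13360*(-1/8057) = -13360/8057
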